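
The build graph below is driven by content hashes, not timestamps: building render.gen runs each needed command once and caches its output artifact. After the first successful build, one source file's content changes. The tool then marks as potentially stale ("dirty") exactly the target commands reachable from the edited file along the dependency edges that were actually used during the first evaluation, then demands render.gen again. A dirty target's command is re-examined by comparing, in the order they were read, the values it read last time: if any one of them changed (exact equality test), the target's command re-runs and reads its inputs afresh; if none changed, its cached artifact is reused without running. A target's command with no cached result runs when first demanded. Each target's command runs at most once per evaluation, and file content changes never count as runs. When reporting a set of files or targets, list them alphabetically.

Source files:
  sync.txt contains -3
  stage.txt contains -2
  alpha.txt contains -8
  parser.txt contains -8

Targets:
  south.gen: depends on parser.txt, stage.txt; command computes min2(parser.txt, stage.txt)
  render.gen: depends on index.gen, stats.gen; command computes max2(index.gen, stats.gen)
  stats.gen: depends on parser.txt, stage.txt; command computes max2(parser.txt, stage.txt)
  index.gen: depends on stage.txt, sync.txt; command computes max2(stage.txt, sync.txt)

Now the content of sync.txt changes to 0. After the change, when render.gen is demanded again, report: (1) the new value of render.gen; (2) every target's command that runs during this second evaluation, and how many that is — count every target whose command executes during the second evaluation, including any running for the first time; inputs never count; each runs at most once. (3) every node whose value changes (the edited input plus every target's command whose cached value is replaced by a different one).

render.gen now evaluates to 0.
Run set: index.gen, render.gen (2 run).
Changed values: index.gen, render.gen, sync.txt.

Initial pass — values computed on the first demand:
  index.gen = max2(-2, -3) = -2
  stats.gen = max2(-8, -2) = -2
  render.gen = max2(-2, -2) = -2

Second demand — change propagation:
  index.gen: re-runs because sync.txt -3->0; new result 0.
  render.gen: re-runs because index.gen -2->0; new result 0.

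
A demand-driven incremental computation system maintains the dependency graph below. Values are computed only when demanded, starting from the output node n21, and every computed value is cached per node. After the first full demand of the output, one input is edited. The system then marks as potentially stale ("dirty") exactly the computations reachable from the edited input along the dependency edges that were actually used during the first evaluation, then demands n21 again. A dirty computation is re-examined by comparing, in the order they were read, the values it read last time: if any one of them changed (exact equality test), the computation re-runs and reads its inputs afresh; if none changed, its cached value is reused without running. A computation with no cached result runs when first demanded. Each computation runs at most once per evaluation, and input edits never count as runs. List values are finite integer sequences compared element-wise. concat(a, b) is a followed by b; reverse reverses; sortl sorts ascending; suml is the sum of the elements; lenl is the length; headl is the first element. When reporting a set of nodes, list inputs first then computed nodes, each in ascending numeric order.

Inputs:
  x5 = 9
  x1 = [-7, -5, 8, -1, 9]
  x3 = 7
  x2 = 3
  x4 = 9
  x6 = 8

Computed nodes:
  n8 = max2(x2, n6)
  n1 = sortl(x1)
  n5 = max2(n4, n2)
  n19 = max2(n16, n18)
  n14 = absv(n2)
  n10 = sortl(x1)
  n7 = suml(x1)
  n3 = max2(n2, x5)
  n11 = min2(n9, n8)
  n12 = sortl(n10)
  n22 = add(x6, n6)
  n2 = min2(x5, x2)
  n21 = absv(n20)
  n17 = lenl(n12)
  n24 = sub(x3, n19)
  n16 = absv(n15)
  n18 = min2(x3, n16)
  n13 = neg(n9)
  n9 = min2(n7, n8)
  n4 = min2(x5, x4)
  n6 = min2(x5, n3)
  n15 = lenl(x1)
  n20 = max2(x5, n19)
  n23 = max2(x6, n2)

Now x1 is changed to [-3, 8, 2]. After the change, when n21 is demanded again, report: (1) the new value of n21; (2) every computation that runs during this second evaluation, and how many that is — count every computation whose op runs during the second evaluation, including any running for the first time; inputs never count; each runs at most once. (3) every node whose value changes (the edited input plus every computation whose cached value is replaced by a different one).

First evaluation (everything demanded from the output):
  n15 = lenl([-7, -5, 8, -1, 9]) = 5
  n16 = absv(5) = 5
  n18 = min2(7, 5) = 5
  n19 = max2(5, 5) = 5
  n20 = max2(9, 5) = 9
  n21 = absv(9) = 9

Propagation after the edit:
  n15: runs — x1 [-7, -5, 8, -1, 9]->[-3, 8, 2]; result 3.
  n16: runs — n15 5->3; result 3.
  n18: runs — n16 5->3; result 3.
  n19: runs — n16 5->3; n18 5->3; result 3.
  n20: runs — n19 5->3; result 9 (same value as before).
  n21: checked — values it read are unchanged (n20 unchanged); reused cached 9 without running.

Key observation: the change is absorbed at n20 — it re-runs but produces the same value, and the output's value is unchanged.

New value of n21: 9.
Computations that run: n15, n16, n18, n19, n20 — 5 in total.
Values that change: x1, n15, n16, n18, n19.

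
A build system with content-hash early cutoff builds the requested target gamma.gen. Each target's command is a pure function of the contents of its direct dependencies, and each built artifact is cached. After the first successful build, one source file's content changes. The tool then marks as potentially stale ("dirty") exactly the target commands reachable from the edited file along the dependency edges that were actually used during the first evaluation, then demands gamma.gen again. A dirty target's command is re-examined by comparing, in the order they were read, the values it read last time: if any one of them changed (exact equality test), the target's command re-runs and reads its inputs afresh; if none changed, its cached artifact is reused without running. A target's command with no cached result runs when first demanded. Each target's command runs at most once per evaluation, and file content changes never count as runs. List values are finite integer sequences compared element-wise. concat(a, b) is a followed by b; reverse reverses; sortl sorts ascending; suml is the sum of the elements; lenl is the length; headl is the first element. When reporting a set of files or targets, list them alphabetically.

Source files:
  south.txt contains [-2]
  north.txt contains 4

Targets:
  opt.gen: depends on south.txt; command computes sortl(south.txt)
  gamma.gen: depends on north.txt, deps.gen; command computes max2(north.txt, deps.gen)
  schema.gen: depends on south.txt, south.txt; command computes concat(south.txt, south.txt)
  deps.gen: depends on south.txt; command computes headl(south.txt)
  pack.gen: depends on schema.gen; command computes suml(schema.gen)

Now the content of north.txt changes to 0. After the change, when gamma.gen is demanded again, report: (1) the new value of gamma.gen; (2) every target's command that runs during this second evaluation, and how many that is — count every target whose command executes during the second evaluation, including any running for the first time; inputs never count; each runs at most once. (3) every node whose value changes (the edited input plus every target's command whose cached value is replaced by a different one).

First evaluation (everything demanded from the output):
  deps.gen = headl([-2]) = -2
  gamma.gen = max2(4, -2) = 4

Propagation after the edit:
  gamma.gen: runs — north.txt 4->0; result 0.

New value of gamma.gen: 0.
Target commands that run: gamma.gen — 1 in total.
Values that change: gamma.gen, north.txt.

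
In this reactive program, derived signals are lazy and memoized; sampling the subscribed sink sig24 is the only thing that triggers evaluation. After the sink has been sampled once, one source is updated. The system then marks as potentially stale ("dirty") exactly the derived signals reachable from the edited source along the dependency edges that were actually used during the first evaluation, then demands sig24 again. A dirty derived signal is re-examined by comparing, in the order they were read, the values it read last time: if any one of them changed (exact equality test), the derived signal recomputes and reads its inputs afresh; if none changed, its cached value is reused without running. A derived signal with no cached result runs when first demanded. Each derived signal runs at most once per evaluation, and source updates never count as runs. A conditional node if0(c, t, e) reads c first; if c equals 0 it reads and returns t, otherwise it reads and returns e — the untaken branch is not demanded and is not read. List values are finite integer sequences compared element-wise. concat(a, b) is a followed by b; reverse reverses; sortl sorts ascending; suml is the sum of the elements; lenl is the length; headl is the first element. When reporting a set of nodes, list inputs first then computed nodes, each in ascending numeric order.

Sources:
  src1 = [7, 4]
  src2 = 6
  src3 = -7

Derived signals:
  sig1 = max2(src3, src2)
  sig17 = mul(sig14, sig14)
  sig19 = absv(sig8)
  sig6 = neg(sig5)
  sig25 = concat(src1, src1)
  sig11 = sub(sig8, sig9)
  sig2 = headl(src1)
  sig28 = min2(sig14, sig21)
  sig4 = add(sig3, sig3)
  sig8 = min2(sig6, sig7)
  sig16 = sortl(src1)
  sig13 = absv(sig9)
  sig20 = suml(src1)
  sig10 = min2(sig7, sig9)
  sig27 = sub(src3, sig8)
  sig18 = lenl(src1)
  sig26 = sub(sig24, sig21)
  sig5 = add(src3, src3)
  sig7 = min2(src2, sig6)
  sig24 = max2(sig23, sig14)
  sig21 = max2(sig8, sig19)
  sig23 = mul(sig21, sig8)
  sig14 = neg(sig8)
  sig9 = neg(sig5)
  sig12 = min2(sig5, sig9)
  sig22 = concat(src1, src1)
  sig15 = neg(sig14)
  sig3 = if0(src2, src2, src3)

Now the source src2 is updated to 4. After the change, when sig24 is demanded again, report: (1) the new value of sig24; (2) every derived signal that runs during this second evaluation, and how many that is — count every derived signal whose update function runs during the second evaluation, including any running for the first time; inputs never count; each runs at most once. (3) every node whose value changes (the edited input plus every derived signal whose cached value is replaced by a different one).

Demanding sig24 again yields 16.
7 derived signals run: sig7, sig8, sig14, sig19, sig21, sig23, sig24.
The nodes whose values change: src2, sig7, sig8, sig14, sig19, sig21, sig23, sig24.

First demand of the output computes:
  sig5 = add(-7, -7) = -14
  sig6 = neg(-14) = 14
  sig7 = min2(6, 14) = 6
  sig8 = min2(14, 6) = 6
  sig14 = neg(6) = -6
  sig19 = absv(6) = 6
  sig21 = max2(6, 6) = 6
  sig23 = mul(6, 6) = 36
  sig24 = max2(36, -6) = 36

After the edit, cleaning proceeds:
  sig7: a read changed (src2 6->4) — executes, giving 4.
  sig8: a read changed (sig7 6->4) — executes, giving 4.
  sig14: a read changed (sig8 6->4) — executes, giving -4.
  sig19: a read changed (sig8 6->4) — executes, giving 4.
  sig21: a read changed (sig8 6->4; sig19 6->4) — executes, giving 4.
  sig23: a read changed (sig21 6->4; sig8 6->4) — executes, giving 16.
  sig24: a read changed (sig23 36->16; sig14 -6->-4) — executes, giving 16.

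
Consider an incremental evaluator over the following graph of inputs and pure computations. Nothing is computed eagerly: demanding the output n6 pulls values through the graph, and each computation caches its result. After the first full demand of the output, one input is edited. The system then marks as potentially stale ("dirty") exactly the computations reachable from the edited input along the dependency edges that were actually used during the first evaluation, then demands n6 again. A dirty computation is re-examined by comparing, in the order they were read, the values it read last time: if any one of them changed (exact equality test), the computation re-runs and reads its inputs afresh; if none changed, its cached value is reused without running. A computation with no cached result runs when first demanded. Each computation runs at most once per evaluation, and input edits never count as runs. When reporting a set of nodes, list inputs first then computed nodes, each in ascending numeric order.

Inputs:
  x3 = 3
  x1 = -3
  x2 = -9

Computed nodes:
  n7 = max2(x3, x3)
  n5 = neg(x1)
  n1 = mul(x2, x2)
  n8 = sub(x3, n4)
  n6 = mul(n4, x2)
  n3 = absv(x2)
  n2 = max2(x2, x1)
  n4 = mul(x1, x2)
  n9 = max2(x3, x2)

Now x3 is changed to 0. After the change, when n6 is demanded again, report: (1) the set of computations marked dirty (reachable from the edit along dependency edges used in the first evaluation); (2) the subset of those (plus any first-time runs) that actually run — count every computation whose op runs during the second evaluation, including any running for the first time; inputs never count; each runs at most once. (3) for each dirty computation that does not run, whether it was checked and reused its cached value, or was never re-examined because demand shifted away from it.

Dirty set: none.
Run set: none (0 run).
All dirty computations ended up running.
The important point: nothing the output needs ever reads x3, so the edit is invisible to it.

Initial pass — values computed on the first demand:
  n4 = mul(-3, -9) = 27
  n6 = mul(27, -9) = -243

Second demand — change propagation:
  no demanded computation ever read x3, so the edit dirties nothing and nothing runs.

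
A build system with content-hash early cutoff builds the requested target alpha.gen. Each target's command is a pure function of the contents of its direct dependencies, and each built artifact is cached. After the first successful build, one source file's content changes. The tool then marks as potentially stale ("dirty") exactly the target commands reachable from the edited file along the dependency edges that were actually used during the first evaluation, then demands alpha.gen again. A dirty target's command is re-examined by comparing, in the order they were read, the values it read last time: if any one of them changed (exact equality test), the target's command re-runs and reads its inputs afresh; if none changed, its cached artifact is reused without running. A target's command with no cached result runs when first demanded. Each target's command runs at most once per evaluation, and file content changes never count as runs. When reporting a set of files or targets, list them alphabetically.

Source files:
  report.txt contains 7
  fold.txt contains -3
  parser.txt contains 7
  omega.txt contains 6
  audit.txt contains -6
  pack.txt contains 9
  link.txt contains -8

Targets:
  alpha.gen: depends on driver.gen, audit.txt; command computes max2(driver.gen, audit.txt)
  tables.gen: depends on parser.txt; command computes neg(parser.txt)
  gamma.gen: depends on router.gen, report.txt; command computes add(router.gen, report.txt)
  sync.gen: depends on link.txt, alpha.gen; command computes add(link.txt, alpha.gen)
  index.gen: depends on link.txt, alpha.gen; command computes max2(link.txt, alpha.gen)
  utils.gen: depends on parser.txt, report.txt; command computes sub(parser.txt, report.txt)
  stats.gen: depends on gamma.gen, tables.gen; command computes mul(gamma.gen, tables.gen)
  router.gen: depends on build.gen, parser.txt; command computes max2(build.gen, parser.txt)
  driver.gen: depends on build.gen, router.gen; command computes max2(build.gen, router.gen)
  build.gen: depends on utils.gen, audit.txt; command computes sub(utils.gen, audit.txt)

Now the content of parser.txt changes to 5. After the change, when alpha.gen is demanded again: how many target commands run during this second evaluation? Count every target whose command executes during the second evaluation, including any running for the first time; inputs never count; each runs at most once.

First evaluation (everything demanded from the output):
  utils.gen = sub(7, 7) = 0
  build.gen = sub(0, -6) = 6
  router.gen = max2(6, 7) = 7
  driver.gen = max2(6, 7) = 7
  alpha.gen = max2(7, -6) = 7

Propagation after the edit:
  utils.gen: runs — parser.txt 7->5; result -2.
  build.gen: runs — utils.gen 0->-2; result 4.
  router.gen: runs — build.gen 6->4; parser.txt 7->5; result 5.
  driver.gen: runs — build.gen 6->4; router.gen 7->5; result 5.
  alpha.gen: runs — driver.gen 7->5; result 5.

Target commands that run: alpha.gen, build.gen, driver.gen, router.gen, utils.gen — 5 in total.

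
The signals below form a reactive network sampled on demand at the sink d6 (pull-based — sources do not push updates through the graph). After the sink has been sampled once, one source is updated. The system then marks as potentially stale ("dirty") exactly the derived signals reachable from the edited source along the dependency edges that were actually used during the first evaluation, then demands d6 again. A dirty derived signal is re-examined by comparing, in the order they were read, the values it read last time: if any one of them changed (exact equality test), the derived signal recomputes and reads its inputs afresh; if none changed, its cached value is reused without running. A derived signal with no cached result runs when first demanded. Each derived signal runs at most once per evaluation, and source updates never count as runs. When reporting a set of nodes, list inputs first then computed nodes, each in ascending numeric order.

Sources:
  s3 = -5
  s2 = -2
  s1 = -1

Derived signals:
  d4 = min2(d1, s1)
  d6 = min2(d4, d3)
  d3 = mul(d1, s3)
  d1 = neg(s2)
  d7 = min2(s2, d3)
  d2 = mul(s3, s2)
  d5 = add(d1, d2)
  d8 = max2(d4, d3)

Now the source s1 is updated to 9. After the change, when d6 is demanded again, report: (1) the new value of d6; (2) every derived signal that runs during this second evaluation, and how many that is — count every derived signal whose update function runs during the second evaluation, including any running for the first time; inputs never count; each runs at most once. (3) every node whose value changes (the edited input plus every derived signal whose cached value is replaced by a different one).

d6 now evaluates to -10.
Run set: d4, d6 (2 run).
Changed values: s1, d4.

Initial pass — values computed on the first demand:
  d1 = neg(-2) = 2
  d3 = mul(2, -5) = -10
  d4 = min2(2, -1) = -1
  d6 = min2(-1, -10) = -10

Second demand — change propagation:
  d4: re-runs because s1 -1->9; new result 2.
  d6: re-runs because d4 -1->2; new result -10 (unchanged).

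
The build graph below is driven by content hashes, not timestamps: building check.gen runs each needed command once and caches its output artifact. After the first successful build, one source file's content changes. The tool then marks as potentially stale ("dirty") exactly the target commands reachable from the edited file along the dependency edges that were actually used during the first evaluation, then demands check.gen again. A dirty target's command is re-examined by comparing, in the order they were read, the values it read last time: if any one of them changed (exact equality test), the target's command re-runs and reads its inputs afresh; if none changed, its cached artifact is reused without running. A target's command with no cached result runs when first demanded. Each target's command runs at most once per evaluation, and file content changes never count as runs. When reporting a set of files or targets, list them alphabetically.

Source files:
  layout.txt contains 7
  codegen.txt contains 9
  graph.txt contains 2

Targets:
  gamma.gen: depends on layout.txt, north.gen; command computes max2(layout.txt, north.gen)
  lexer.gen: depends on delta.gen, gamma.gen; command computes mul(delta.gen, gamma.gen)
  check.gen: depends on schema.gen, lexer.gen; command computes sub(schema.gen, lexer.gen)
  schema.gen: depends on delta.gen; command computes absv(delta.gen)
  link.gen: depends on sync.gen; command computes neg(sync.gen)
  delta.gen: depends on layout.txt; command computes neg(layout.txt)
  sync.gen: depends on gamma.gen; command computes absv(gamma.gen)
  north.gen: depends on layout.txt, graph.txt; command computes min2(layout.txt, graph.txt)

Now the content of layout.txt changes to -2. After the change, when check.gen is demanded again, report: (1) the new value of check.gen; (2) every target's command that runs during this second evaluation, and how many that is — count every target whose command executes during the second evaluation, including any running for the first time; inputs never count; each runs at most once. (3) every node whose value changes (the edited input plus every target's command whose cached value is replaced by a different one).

check.gen now evaluates to 6.
Run set: check.gen, delta.gen, gamma.gen, lexer.gen, north.gen, schema.gen (6 run).
Changed values: check.gen, delta.gen, gamma.gen, layout.txt, lexer.gen, north.gen, schema.gen.

Initial pass — values computed on the first demand:
  delta.gen = neg(7) = -7
  north.gen = min2(7, 2) = 2
  gamma.gen = max2(7, 2) = 7
  lexer.gen = mul(-7, 7) = -49
  schema.gen = absv(-7) = 7
  check.gen = sub(7, -49) = 56

Second demand — change propagation:
  delta.gen: re-runs because layout.txt 7->-2; new result 2.
  north.gen: re-runs because layout.txt 7->-2; new result -2.
  gamma.gen: re-runs because layout.txt 7->-2; north.gen 2->-2; new result -2.
  lexer.gen: re-runs because delta.gen -7->2; gamma.gen 7->-2; new result -4.
  schema.gen: re-runs because delta.gen -7->2; new result 2.
  check.gen: re-runs because schema.gen 7->2; lexer.gen -49->-4; new result 6.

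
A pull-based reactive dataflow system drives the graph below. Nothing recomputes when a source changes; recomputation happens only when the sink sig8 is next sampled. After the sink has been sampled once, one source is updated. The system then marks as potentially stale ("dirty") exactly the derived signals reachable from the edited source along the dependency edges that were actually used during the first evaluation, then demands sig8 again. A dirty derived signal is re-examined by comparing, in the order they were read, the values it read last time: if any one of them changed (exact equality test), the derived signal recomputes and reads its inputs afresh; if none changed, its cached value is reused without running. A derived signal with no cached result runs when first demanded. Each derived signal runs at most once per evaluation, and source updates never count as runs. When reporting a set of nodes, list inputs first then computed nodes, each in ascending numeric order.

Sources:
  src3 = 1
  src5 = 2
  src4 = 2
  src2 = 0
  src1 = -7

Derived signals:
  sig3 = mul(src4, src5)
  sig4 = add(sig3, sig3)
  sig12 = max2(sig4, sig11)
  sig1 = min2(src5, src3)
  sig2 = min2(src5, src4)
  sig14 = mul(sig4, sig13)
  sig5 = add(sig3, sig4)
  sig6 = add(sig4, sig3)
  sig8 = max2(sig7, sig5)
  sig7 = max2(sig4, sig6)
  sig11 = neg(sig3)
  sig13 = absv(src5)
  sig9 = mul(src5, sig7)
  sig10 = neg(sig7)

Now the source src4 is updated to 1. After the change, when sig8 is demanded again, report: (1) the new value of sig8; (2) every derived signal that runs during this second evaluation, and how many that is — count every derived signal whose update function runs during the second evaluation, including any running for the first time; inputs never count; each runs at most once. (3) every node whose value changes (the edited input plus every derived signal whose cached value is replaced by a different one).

New value of sig8: 6.
Derived signals that run: sig3, sig4, sig5, sig6, sig7, sig8 — 6 in total.
Values that change: src4, sig3, sig4, sig5, sig6, sig7, sig8.

First evaluation (everything demanded from the output):
  sig3 = mul(2, 2) = 4
  sig4 = add(4, 4) = 8
  sig5 = add(4, 8) = 12
  sig6 = add(8, 4) = 12
  sig7 = max2(8, 12) = 12
  sig8 = max2(12, 12) = 12

Propagation after the edit:
  sig3: runs — src4 2->1; result 2.
  sig4: runs — sig3 4->2; sig3 4->2; result 4.
  sig5: runs — sig3 4->2; sig4 8->4; result 6.
  sig6: runs — sig4 8->4; sig3 4->2; result 6.
  sig7: runs — sig4 8->4; sig6 12->6; result 6.
  sig8: runs — sig7 12->6; sig5 12->6; result 6.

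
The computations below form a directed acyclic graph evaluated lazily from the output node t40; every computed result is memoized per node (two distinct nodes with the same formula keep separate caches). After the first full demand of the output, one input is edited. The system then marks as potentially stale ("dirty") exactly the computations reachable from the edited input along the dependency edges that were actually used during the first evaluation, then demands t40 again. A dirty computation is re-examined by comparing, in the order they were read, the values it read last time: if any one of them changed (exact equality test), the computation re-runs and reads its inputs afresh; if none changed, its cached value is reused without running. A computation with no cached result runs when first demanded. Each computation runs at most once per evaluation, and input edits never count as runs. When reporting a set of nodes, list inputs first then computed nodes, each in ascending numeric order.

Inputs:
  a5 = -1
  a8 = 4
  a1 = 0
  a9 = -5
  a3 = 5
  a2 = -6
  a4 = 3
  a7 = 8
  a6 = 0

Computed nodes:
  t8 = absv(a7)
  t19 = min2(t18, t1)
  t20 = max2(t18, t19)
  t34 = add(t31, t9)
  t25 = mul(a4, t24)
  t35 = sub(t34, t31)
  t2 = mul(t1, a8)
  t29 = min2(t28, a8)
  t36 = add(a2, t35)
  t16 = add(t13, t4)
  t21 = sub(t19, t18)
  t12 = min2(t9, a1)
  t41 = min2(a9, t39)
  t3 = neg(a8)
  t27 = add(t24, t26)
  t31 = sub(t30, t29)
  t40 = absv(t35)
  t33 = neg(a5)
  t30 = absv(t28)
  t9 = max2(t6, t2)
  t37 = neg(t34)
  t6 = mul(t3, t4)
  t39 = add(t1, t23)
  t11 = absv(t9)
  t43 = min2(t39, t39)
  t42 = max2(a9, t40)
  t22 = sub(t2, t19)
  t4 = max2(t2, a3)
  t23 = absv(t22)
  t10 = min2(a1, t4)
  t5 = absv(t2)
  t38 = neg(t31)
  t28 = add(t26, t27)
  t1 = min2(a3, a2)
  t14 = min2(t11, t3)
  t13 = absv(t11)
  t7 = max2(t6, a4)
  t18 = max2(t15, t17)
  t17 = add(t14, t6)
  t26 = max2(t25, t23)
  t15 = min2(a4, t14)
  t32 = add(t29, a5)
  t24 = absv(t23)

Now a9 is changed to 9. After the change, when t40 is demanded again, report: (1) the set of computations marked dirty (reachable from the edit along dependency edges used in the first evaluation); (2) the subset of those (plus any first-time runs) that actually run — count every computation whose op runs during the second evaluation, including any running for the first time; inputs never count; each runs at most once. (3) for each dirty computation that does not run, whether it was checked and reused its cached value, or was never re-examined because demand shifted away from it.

First demand of the output computes:
  t1 = min2(5, -6) = -6
  t2 = mul(-6, 4) = -24
  t3 = neg(4) = -4
  t4 = max2(-24, 5) = 5
  t6 = mul(-4, 5) = -20
  t9 = max2(-20, -24) = -20
  t11 = absv(-20) = 20
  t14 = min2(20, -4) = -4
  t15 = min2(3, -4) = -4
  t17 = add(-4, -20) = -24
  t18 = max2(-4, -24) = -4
  t19 = min2(-4, -6) = -6
  t22 = sub(-24, -6) = -18
  t23 = absv(-18) = 18
  t24 = absv(18) = 18
  t25 = mul(3, 18) = 54
  t26 = max2(54, 18) = 54
  t27 = add(18, 54) = 72
  t28 = add(54, 72) = 126
  t29 = min2(126, 4) = 4
  t30 = absv(126) = 126
  t31 = sub(126, 4) = 122
  t34 = add(122, -20) = 102
  t35 = sub(102, 122) = -20
  t40 = absv(-20) = 20

After the edit, cleaning proceeds:
  a9 only reaches undemanded nodes; the second demand re-runs nothing.

Note the shortcut — a9 feeds only undemanded nodes, so no recomputation happens.

The edit dirties: none.
0 computations run: none.
No dirty computation escaped a run.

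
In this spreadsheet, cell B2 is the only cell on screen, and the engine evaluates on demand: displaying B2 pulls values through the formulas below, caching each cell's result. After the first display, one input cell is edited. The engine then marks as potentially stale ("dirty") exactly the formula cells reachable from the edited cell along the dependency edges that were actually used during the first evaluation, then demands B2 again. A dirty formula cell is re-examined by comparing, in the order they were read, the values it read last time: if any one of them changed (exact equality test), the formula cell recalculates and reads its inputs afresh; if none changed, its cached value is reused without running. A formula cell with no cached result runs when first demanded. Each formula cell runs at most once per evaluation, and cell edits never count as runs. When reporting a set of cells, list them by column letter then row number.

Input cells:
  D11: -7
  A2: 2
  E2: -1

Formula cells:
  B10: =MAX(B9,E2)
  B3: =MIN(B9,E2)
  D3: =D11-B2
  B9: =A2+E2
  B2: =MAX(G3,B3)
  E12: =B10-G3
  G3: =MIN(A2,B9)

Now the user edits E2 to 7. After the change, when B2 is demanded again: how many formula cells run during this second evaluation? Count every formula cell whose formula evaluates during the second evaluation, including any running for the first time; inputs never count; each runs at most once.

Initial pass — values computed on the first demand:
  B9 = 2 + -1 = 1
  B3 = MIN(1, -1) = -1
  G3 = MIN(2, 1) = 1
  B2 = MAX(1, -1) = 1

Second demand — change propagation:
  B9: re-runs because E2 -1->7; new result 9.
  B3: re-runs because B9 1->9; E2 -1->7; new result 7.
  G3: re-runs because B9 1->9; new result 2.
  B2: re-runs because G3 1->2; B3 -1->7; new result 7.

Run set: B2, B3, B9, G3 (4 run).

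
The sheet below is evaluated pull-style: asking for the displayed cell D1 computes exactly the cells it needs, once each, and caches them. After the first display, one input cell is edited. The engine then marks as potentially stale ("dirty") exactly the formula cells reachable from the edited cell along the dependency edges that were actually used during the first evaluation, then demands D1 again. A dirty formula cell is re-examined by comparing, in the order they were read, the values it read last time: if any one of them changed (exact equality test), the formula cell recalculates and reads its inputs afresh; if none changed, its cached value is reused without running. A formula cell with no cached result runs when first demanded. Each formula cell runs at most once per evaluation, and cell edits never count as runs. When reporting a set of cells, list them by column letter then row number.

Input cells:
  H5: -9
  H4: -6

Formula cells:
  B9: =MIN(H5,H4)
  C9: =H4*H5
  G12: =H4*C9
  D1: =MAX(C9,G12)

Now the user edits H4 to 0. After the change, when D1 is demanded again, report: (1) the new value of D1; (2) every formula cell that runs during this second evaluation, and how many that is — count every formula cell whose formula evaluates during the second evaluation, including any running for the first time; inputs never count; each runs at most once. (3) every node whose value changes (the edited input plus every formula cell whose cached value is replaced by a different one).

First demand of the output computes:
  C9 = -6 * -9 = 54
  G12 = -6 * 54 = -324
  D1 = MAX(54, -324) = 54

After the edit, cleaning proceeds:
  C9: a read changed (H4 -6->0) — executes, giving 0.
  G12: a read changed (H4 -6->0; C9 54->0) — executes, giving 0.
  D1: a read changed (C9 54->0; G12 -324->0) — executes, giving 0.

Demanding D1 again yields 0.
3 formula cells run: C9, D1, G12.
The nodes whose values change: C9, D1, G12, H4.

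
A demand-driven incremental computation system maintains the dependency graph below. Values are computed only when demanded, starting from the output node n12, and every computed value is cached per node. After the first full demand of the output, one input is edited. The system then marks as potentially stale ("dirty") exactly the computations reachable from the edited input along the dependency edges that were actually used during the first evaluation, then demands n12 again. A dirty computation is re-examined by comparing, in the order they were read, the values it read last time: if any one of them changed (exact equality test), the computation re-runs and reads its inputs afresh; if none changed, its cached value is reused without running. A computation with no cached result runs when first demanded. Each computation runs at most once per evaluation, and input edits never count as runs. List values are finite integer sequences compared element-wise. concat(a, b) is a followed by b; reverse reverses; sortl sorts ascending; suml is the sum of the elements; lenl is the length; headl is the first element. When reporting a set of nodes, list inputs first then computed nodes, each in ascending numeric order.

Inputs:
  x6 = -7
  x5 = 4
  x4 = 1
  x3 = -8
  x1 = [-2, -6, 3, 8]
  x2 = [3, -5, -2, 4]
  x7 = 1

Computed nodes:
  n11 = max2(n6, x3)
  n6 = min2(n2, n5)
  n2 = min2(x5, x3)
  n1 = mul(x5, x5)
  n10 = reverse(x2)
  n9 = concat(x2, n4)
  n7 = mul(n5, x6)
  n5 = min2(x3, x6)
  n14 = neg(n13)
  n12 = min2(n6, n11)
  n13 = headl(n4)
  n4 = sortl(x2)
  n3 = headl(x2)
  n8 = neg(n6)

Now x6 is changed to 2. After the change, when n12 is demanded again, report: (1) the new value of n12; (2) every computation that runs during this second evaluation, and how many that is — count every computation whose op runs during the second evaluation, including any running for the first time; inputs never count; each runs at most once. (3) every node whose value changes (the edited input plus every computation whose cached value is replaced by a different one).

New value of n12: -8.
Computations that run: n5 — 1 in total.
Values that change: x6.
Key observation: the change is absorbed at n5 — it re-runs but produces the same value, and the output's value is unchanged.

First evaluation (everything demanded from the output):
  n2 = min2(4, -8) = -8
  n5 = min2(-8, -7) = -8
  n6 = min2(-8, -8) = -8
  n11 = max2(-8, -8) = -8
  n12 = min2(-8, -8) = -8

Propagation after the edit:
  n5: runs — x6 -7->2; result -8 (same value as before).
  n6: checked — values it read are unchanged (n2 unchanged, n5 unchanged); reused cached -8 without running.
  n11: checked — values it read are unchanged (n6 unchanged, x3 unchanged); reused cached -8 without running.
  n12: checked — values it read are unchanged (n6 unchanged, n11 unchanged); reused cached -8 without running.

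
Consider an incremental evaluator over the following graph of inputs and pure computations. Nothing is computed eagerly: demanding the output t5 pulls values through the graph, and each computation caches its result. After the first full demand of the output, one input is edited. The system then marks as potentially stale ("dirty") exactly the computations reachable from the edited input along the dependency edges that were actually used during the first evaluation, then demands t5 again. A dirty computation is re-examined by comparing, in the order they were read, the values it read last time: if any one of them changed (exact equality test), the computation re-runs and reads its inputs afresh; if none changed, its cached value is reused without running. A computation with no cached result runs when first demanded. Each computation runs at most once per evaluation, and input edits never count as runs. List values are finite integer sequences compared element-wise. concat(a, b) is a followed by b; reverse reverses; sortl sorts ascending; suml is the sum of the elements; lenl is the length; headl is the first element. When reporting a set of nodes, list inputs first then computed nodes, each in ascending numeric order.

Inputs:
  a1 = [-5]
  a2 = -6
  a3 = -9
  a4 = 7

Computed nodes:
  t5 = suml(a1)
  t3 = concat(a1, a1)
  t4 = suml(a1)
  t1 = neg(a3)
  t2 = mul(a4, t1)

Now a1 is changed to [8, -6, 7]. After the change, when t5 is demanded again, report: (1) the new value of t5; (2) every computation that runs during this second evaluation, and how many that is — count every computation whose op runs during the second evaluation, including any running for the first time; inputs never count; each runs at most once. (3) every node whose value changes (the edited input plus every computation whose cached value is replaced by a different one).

t5 now evaluates to 9.
Run set: t5 (1 run).
Changed values: a1, t5.

Initial pass — values computed on the first demand:
  t5 = suml([-5]) = -5

Second demand — change propagation:
  t5: re-runs because a1 [-5]->[8, -6, 7]; new result 9.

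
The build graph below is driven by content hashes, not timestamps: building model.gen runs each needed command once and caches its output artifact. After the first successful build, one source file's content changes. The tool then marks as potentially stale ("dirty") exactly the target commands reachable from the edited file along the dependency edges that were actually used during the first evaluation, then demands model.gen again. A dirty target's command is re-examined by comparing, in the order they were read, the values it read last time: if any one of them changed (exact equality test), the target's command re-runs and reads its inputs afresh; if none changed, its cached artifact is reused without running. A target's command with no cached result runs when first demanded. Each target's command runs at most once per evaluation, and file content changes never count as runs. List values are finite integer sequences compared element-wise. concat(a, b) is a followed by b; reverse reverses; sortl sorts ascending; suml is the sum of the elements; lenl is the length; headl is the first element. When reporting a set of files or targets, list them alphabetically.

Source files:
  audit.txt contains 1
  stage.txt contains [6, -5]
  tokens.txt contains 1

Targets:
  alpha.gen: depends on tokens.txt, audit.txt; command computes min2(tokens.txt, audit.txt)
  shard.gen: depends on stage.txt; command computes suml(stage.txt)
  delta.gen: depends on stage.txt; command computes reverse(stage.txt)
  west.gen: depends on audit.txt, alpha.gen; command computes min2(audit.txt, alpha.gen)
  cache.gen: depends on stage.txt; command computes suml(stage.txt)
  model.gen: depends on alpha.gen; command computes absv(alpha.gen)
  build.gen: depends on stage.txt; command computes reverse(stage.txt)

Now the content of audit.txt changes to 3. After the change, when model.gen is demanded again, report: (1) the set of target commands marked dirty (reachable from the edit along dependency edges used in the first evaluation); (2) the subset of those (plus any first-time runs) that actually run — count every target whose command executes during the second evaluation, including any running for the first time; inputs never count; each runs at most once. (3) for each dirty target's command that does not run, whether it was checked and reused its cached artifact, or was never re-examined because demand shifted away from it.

Dirty set: alpha.gen, model.gen.
Run set: alpha.gen (1 run).
Re-examined without running (cache reused): model.gen.
The important point: alpha.gen recomputes to an identical value, and the output ends up unchanged.

Initial pass — values computed on the first demand:
  alpha.gen = min2(1, 1) = 1
  model.gen = absv(1) = 1

Second demand — change propagation:
  alpha.gen: re-runs because audit.txt 1->3; new result 1 (unchanged).
  model.gen: re-examined; everything it read last time is the same (alpha.gen unchanged) — cache 1 kept, no run.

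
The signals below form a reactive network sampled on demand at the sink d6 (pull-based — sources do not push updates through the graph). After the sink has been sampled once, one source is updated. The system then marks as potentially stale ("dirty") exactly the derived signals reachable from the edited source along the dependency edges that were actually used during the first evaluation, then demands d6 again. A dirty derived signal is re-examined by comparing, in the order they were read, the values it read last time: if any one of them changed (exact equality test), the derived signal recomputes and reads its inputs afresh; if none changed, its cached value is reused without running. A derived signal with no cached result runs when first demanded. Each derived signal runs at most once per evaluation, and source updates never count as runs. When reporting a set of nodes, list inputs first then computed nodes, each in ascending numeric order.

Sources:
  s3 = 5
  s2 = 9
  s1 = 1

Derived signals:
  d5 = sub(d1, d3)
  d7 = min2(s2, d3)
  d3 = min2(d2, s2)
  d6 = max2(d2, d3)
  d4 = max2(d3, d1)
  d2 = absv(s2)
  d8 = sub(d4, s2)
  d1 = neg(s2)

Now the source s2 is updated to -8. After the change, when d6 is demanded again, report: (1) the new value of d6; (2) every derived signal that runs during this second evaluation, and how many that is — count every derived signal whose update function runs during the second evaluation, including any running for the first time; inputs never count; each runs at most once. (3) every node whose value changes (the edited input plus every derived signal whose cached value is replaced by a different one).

Initial pass — values computed on the first demand:
  d2 = absv(9) = 9
  d3 = min2(9, 9) = 9
  d6 = max2(9, 9) = 9

Second demand — change propagation:
  d2: re-runs because s2 9->-8; new result 8.
  d3: re-runs because d2 9->8; s2 9->-8; new result -8.
  d6: re-runs because d2 9->8; d3 9->-8; new result 8.

d6 now evaluates to 8.
Run set: d2, d3, d6 (3 run).
Changed values: s2, d2, d3, d6.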